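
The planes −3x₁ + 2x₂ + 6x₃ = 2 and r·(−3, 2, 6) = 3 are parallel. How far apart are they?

1/7

With common normal n = (−3, 2, 6) (|n| = 7), the distance is |2 − 3|/|n| = 1/7.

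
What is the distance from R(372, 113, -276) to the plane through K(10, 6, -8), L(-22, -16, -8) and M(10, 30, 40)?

6

KL = (-32, -22, 0) and KM = (0, 24, 48), so a normal is n = KL × KM = (-1056, 1536, -768).
Then n·(372, 113, -276) - 4800 = -12096.
|n| = √(1115136 + 2359296 + 589824) = 2016, so the distance is |-12096|/2016 = 6.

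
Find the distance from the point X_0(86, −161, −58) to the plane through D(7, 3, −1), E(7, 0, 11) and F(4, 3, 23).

DE = (0, −3, 12) and DF = (−3, 0, 24), so a normal is n = DE × DF = (−72, −36, −9).
n = (−72, −36, −9); n·P − (-603) = 729; |n| = 81; distance = 729/81 = 9.

9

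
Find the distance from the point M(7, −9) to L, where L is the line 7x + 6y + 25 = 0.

d = |7·7 + 6·(-9) − (-25)| / √(49 + 36) = |20|/√85 = 20/√85.

20/√85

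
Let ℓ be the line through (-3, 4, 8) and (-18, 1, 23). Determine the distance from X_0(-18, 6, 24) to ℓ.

√26

A direction vector is d = (-15, -3, 15).
AP = (-15, 2, 16); AP·d = 459, |AP|² = 485, |d|² = 459.
distance² = |AP|² − (AP·d)²/|d|² = 485 − 210681/459 = 26, so the distance is √26.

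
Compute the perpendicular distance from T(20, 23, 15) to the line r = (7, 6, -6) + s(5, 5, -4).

Direction vector d = (5, 5, -4).
AP = (13, 17, 21), and AP × d = (-173, 157, -20).
|AP × d|² = 54978 and |d|² = 66, so the distance is √(54978/66) = √833 = 7√17.

7√17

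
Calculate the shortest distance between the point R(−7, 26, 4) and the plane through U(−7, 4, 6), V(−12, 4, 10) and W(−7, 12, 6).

10/√41

UV = (−5, 0, 4) and UW = (0, 8, 0), so a normal is n = UV × UW = (−32, 0, −40).
Then n·(−7, 26, 4) − (−16) = 80.
|n| = √(1024 + 0 + 1600) = 8√41, so the distance is |80|/(8√41) = 10/√41.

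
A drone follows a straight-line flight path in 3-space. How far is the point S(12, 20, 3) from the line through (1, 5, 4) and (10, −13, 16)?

A direction vector is d = (9, −18, 12).
AP = (11, 15, −1); AP·d = -183, |AP|² = 347, |d|² = 549.
distance² = |AP|² − (AP·d)²/|d|² = 347 − 33489/549 = 286, so the distance is √286.

√286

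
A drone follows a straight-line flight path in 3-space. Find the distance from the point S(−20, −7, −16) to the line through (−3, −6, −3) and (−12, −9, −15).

√43

A direction vector is d = (−9, −3, −12).
AP = (−17, −1, −13); AP·d = 312, |AP|² = 459, |d|² = 234.
distance² = |AP|² − (AP·d)²/|d|² = 459 − 97344/234 = 43, so the distance is √43.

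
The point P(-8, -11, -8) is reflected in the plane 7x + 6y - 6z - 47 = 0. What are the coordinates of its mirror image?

With n = (7, 6, -6), the signed offset is (n·P − 47)/|n|² = -121/121 = -1.
P' = P − 2t·n = (-8, -11, -8) − (-2)·(7, 6, -6) = (6, 1, -20).

(6, 1, -20)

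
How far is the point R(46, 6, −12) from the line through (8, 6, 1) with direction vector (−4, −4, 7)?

2√221

Direction vector d = (−4, −4, 7).
AP = (38, 0, −13), and AP × d = (−52, −214, −152).
|AP × d|² = 71604 and |d|² = 81, so the distance is √(71604/81) = √884 = 2√221.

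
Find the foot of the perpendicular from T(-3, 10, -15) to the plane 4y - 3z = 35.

(-3, 2, -9)

n = (0, 4, -3), |n|² = 25, and n·T − 35 = 50.
t = 50/25 = 2, so the foot is T − t·n = (-3, 10, -15) − 2·(0, 4, -3) = (-3, 2, -9).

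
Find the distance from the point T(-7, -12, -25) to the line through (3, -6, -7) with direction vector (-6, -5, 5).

2√115

Direction vector d = (-6, -5, 5).
AP = (-10, -6, -18); AP·d = 0, |AP|² = 460, |d|² = 86.
distance² = |AP|² − (AP·d)²/|d|² = 460 − 0/86 = 460, so the distance is 2√115.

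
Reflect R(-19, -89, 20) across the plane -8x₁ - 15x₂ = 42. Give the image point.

With n = (-8, -15, 0), the signed offset is (n·R − 42)/|n|² = 1445/289 = 5.
R' = R − 2t·n = (-19, -89, 20) − 10·(-8, -15, 0) = (61, 61, 20).

(61, 61, 20)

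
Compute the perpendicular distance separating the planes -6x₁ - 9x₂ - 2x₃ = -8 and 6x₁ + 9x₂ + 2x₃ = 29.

21/11

Divide the second equation by -1 to match normals: -6x₁ - 9x₂ - 2x₃ = -29.
With common normal n = (-6, -9, -2) (|n| = 11), the distance is |(-8) − (-29)|/|n| = 21/11.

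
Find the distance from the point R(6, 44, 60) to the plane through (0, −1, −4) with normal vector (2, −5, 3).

The plane has equation n·(r − (0, −1, −4)) = 0, i.e. n·r = -7.
n = (2, −5, 3); n·P − (-7) = -21; |n| = √38; distance = 21/√38 = 21√38/38.

21√38/38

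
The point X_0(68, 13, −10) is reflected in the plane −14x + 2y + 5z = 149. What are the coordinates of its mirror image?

(-72, 33, 40)

n = (−14, 2, 5), |n|² = 225, n·X_0 − 149 = -1125, so t = -1125/225 = -5.
Foot F = X_0 − (-5)·n = (−2, 23, 15); the reflection is 2F − X_0 = (−72, 33, 40).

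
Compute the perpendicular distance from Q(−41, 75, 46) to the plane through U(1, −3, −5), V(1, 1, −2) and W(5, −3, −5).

6

UV = (0, 4, 3) and UW = (4, 0, 0), so a normal is n = UV × UW = (0, 12, −16).
Then n·(−41, 75, 46) − 44 = 120.
|n| = √(0 + 144 + 256) = 20, so the distance is |120|/20 = 6.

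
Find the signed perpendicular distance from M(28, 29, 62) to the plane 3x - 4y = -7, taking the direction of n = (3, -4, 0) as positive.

n·M − (-7) = -25.
|n| = 5, so the signed distance is -25/5 = -5.

-5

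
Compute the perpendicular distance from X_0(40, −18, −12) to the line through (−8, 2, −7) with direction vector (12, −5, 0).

5

Direction vector d = (12, −5, 0).
AP = (48, −20, −5), and AP × d = (−25, −60, 0).
|AP × d|² = 4225 and |d|² = 169, so the distance is √(4225/169) = √25 = 5.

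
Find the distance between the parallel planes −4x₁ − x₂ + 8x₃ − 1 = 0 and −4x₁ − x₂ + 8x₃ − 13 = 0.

Both planes have normal n = (−4, −1, 8), |n| = 9. Any point on the first plane is at distance |13 − 1|/|n| = 12/9 = 4/3 from the second.

4/3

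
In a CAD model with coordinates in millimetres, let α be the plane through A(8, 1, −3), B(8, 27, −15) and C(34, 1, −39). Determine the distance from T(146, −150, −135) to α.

6

AB = (0, 26, −12) and AC = (26, 0, −36), so a normal is n = AB × AC = (−936, −312, −676).
Then n·(146, −150, −135) − (−5772) = 7176.
|n| = √(876096 + 97344 + 456976) = 1196, so the distance is |7176|/1196 = 6.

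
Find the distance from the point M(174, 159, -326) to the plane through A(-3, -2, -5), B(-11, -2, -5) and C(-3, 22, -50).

9

AB = (-8, 0, 0) and AC = (0, 24, -45), so a normal is n = AB × AC = (0, -360, -192).
Then n·(174, 159, -326) - 1680 = 3672.
|n| = √(0 + 129600 + 36864) = 408, so the distance is |3672|/408 = 9.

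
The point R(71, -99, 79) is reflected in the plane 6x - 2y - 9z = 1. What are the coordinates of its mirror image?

With n = (6, -2, -9), the signed offset is (n·R − 1)/|n|² = -88/121 = -8/11.
R' = R − 2t·n = (71, -99, 79) − (-16/11)·(6, -2, -9) = (877/11, -1121/11, 725/11).

(877/11, -1121/11, 725/11)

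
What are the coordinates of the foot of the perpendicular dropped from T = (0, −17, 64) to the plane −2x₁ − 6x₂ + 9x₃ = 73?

n = (−2, −6, 9), |n|² = 121, and n·T − 73 = 605.
t = 605/121 = 5, so the foot is T − t·n = (0, −17, 64) − 5·(−2, −6, 9) = (10, 13, 19).

(10, 13, 19)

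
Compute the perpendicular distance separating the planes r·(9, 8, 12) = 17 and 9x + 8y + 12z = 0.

1

Both planes have normal n = (9, 8, 12), |n| = 17. Any point on the first plane is at distance |0 − 17|/|n| = 17/17 = 1 from the second.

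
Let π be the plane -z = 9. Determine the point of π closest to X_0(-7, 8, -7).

n = (0, 0, -1), |n|² = 1, and n·X_0 − 9 = -2.
t = -2/1 = -2, so the foot is X_0 − t·n = (-7, 8, -7) − (-2)·(0, 0, -1) = (-7, 8, -9).

(-7, 8, -9)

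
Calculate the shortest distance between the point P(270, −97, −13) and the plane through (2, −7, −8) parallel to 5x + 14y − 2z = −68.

Parallel planes share the normal n = (5, 14, −2); since (2, −7, −8) lies on the plane, its equation is 5x + 14y − 2z = -72.
n = (5, 14, −2); n·P − (-72) = 90; |n| = 15; distance = 90/15 = 6.

6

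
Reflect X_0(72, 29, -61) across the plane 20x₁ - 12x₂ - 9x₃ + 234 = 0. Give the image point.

With n = (20, -12, -9), the signed offset is (n·X_0 − (-234))/|n|² = 1875/625 = 3.
X_0' = X_0 − 2t·n = (72, 29, -61) − 6·(20, -12, -9) = (-48, 101, -7).

(-48, 101, -7)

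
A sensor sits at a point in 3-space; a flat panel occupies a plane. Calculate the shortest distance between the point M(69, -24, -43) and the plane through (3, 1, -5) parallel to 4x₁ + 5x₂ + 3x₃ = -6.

5√2/2

Parallel planes share the normal n = (4, 5, 3); since (3, 1, -5) lies on the plane, its equation is 4x₁ + 5x₂ + 3x₃ = 2.
Then n·(69, -24, -43) - 2 = 25.
|n| = √(16 + 25 + 9) = 5√2, so the distance is |25|/(5√2) = 5/√2.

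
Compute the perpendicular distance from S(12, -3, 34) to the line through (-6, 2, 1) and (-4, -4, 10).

A direction vector is d = (2, -6, 9).
AP = (18, -5, 33), and AP × d = (153, -96, -98).
|AP × d|² = 42229 and |d|² = 121, so the distance is √(42229/121) = √349.

√349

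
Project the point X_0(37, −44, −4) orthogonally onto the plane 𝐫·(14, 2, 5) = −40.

(9, -48, -14)

n = (14, 2, 5), |n|² = 225, and n·X_0 − (-40) = 450.
t = 450/225 = 2, so the foot is X_0 − t·n = (37, −44, −4) − 2·(14, 2, 5) = (9, −48, −14).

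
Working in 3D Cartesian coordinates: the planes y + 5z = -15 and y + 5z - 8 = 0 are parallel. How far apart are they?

23/√26

With common normal n = (0, 1, 5) (|n| = √26), the distance is |(-15) − 8|/|n| = 23/√26 = 23√26/26.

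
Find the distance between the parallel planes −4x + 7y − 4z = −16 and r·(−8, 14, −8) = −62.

5/3

Divide the second equation by 2 to match normals: −4x + 7y − 4z = -31.
With common normal n = (−4, 7, −4) (|n| = 9), the distance is |(-16) − (-31)|/|n| = 15/9 = 5/3.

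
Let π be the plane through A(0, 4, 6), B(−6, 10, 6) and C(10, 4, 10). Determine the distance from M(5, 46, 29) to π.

7√33/11

AB = (−6, 6, 0) and AC = (10, 0, 4), so a normal is n = AB × AC = (24, 24, −60).
d = |24·5 + 24·46 + (-60)·29 − (-264)| / √(576 + 576 + 3600) = |-252| / (12√33) = 21/√33.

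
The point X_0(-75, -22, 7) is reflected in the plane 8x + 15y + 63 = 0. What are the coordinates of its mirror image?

(-27, 68, 7)

With n = (8, 15, 0), the signed offset is (n·X_0 − (-63))/|n|² = -867/289 = -3.
X_0' = X_0 − 2t·n = (-75, -22, 7) − (-6)·(8, 15, 0) = (-27, 68, 7).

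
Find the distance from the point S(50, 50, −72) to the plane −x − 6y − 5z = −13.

n = (−1, −6, −5); n·P − (-13) = 23; |n| = √62; distance = 23/√62.

23√62/62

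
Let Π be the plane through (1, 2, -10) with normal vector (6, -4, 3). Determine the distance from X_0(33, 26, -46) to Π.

12√61/61

The plane has equation n·(r − (1, 2, -10)) = 0, i.e. n·r = -32.
Then n·(33, 26, -46) - (-32) = -12.
|n| = √(36 + 16 + 9) = √61, so the distance is |-12|/√61 = 12/√61.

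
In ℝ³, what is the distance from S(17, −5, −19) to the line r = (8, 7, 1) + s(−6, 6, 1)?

Direction vector d = (−6, 6, 1).
AP = (9, −12, −20), and AP × d = (108, 111, −18).
|AP × d|² = 24309 and |d|² = 73, so the distance is √(24309/73) = √333 = 3√37.

3√37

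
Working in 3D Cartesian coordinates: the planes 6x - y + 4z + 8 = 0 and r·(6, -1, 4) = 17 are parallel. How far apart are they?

With common normal n = (6, -1, 4) (|n| = √53), the distance is |(-8) − 17|/|n| = 25/√53.

25√53/53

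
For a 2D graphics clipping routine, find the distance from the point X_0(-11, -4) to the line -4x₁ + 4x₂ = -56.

21√2/2

The normal to the line is n = (-4, 4) with |n| = 4√2.
|n·X_0 − (-56)| = |28 − (-56)| = 84, so the distance is 84/(4√2) = 21√2/2.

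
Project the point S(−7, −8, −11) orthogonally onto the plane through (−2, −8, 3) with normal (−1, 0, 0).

(-2, -8, -11)

n = (−1, 0, 0), |n|² = 1, and n·S − 2 = 5.
t = 5/1 = 5, so the foot is S − t·n = (−7, −8, −11) − 5·(−1, 0, 0) = (−2, −8, −11).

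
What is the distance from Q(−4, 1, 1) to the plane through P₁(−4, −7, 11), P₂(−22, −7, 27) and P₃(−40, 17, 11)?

P₁P₂ = (−18, 0, 16) and P₁P₃ = (−36, 24, 0), so a normal is n = P₁P₂ × P₁P₃ = (−384, −576, −432).
Then n·(−4, 1, 1) − 816 = −288.
|n| = √(147456 + 331776 + 186624) = 816, so the distance is |-288|/816 = 6/17.

6/17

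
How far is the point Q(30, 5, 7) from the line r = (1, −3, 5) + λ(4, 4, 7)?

3√65

Direction vector d = (4, 4, 7).
AP = (29, 8, 2); AP·d = 162, |AP|² = 909, |d|² = 81.
distance² = |AP|² − (AP·d)²/|d|² = 909 − 26244/81 = 585, so the distance is 3√65.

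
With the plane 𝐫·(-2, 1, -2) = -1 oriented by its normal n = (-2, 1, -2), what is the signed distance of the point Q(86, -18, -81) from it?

-9

n·Q − (-1) = -27.
|n| = 3, so the signed distance is -27/3 = -9.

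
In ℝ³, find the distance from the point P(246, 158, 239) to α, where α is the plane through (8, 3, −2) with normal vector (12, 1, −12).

The plane has equation n·(r − (8, 3, −2)) = 0, i.e. n·r = 123.
Then n·(246, 158, 239) − 123 = 119.
|n| = √(144 + 1 + 144) = 17, so the distance is |119|/17 = 7.

7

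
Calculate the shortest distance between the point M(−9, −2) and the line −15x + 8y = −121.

240/17

The normal to the line is n = (−15, 8) with |n| = 17.
|n·M − (-121)| = |119 − (-121)| = 240, so the distance is 240/17.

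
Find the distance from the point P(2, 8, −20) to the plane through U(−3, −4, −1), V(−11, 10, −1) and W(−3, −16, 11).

UV = (−8, 14, 0) and UW = (0, −12, 12), so a normal is n = UV × UW = (168, 96, 96).
Then n·(2, 8, −20) − (−984) = 168.
|n| = √(28224 + 9216 + 9216) = 216, so the distance is |168|/216 = 7/9.

7/9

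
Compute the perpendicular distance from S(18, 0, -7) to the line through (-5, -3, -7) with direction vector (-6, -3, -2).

√97

Direction vector d = (-6, -3, -2).
AP = (23, 3, 0); AP·d = -147, |AP|² = 538, |d|² = 49.
distance² = |AP|² − (AP·d)²/|d|² = 538 − 21609/49 = 97, so the distance is √97.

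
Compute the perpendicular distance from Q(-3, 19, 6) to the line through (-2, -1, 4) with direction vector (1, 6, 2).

6

Direction vector d = (1, 6, 2).
AP = (-1, 20, 2), and AP × d = (28, 4, -26).
|AP × d|² = 1476 and |d|² = 41, so the distance is √(1476/41) = √36 = 6.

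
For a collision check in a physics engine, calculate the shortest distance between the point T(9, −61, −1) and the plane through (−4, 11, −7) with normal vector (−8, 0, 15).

The plane has equation n·(r − (−4, 11, −7)) = 0, i.e. n·r = -73.
Then n·(9, −61, −1) − (−73) = −14.
|n| = √(64 + 0 + 225) = 17, so the distance is |-14|/17 = 14/17.

14/17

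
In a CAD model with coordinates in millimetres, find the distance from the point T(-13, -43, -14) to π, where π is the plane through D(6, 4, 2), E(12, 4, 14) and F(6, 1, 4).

DE = (6, 0, 12) and DF = (0, -3, 2), so a normal is n = DE × DF = (36, -12, -18).
Then n·(-13, -43, -14) - 132 = 168.
|n| = √(1296 + 144 + 324) = 42, so the distance is |168|/42 = 4.

4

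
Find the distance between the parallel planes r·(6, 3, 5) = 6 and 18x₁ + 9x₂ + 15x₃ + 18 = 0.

Divide the second equation by 3 to match normals: 6x₁ + 3x₂ + 5x₃ = -6.
With common normal n = (6, 3, 5) (|n| = √70), the distance is |6 − (-6)|/|n| = 12/√70 = 6√70/35.

12/√70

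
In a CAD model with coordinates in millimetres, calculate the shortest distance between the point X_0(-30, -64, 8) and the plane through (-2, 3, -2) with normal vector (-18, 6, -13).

28/23

The plane has equation n·(r − (-2, 3, -2)) = 0, i.e. n·r = 80.
n = (-18, 6, -13); n·P − 80 = -28; |n| = 23; distance = 28/23.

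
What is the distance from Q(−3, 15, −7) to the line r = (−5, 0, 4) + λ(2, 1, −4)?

Direction vector d = (2, 1, −4).
AP = (2, 15, −11), and AP × d = (−49, −14, −28).
|AP × d|² = 3381 and |d|² = 21, so the distance is √(3381/21) = √161.

√161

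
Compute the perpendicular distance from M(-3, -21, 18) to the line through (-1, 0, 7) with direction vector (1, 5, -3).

√6

Direction vector d = (1, 5, -3).
AP = (-2, -21, 11); AP·d = -140, |AP|² = 566, |d|² = 35.
distance² = |AP|² − (AP·d)²/|d|² = 566 − 19600/35 = 6, so the distance is √6.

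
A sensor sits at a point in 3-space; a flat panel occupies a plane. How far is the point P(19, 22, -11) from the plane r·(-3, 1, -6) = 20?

d = |(-3)·19 + 1·22 + (-6)·(-11) − 20| / √(9 + 1 + 36) = |11| / √46 = 11/√46.

11√46/46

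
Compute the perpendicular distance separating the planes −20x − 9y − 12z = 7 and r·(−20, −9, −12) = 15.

8/25

Both planes have normal n = (−20, −9, −12), |n| = 25. Any point on the first plane is at distance |15 − 7|/|n| = 8/25 from the second.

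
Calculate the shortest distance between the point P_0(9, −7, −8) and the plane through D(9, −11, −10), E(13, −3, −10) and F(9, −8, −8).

DE = (4, 8, 0) and DF = (0, 3, 2), so a normal is n = DE × DF = (16, −8, 12).
n = (16, −8, 12); n·P − 112 = -8; |n| = 4√29; distance = 8/(4√29) = 2√29/29.

2/√29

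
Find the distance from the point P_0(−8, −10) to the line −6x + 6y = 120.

The normal to the line is n = (−6, 6) with |n| = 6√2.
|n·P_0 − 120| = |-12 − 120| = 132, so the distance is 132/(6√2) = 11√2.

11√2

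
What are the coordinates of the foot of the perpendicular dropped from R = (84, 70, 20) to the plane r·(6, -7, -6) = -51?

n = (6, -7, -6), |n|² = 121, and n·R − (-51) = -55.
t = -55/121 = -5/11, so the foot is R − t·n = (84, 70, 20) − (-5/11)·(6, -7, -6) = (954/11, 735/11, 190/11).

(954/11, 735/11, 190/11)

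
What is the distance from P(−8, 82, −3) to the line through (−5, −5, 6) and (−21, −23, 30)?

A direction vector is d = (−16, −18, 24).
AP = (−3, 87, −9), and AP × d = (1926, 216, 1446).
|AP × d|² = 5847048 and |d|² = 1156, so the distance is √(5847048/1156) = √5058 = 3√562.

3√562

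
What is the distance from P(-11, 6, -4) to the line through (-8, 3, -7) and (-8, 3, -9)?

3√2

A direction vector is d = (0, 0, -2).
AP = (-3, 3, 3), and AP × d = (-6, -6, 0).
|AP × d|² = 72 and |d|² = 4, so the distance is √(72/4) = √18 = 3√2.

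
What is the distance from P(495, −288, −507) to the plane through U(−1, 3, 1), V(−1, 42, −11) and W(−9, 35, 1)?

8

UV = (0, 39, −12) and UW = (−8, 32, 0), so a normal is n = UV × UW = (384, 96, 312).
Then n·(495, −288, −507) − 216 = 4032.
|n| = √(147456 + 9216 + 97344) = 504, so the distance is |4032|/504 = 8.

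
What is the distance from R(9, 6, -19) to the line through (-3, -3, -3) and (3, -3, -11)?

9

A direction vector is d = (6, 0, -8).
AP = (12, 9, -16); AP·d = 200, |AP|² = 481, |d|² = 100.
distance² = |AP|² − (AP·d)²/|d|² = 481 − 40000/100 = 81, so the distance is 9.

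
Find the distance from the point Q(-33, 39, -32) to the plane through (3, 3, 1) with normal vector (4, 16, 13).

The plane has equation n·(r − (3, 3, 1)) = 0, i.e. n·r = 73.
Then n·(-33, 39, -32) - 73 = 3.
|n| = √(16 + 256 + 169) = 21, so the distance is |3|/21 = 1/7.

1/7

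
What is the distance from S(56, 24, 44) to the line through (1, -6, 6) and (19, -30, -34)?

2√1186

A direction vector is d = (18, -24, -40).
AP = (55, 30, 38); AP·d = -1250, |AP|² = 5369, |d|² = 2500.
distance² = |AP|² − (AP·d)²/|d|² = 5369 − 1562500/2500 = 4744, so the distance is 2√1186.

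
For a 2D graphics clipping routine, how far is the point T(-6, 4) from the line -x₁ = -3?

The normal to the line is n = (-1, 0) with |n| = 1.
|n·T − (-3)| = |6 − (-3)| = 9, so the distance is 9/1 = 9.

9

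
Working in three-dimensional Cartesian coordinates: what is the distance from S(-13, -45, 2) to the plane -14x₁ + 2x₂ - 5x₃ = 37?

3

Normal vector n = (-14, 2, -5), and n·(-13, -45, 2) - 37 = 45.
|n| = √(196 + 4 + 25) = 15, so the distance is |45|/15 = 3.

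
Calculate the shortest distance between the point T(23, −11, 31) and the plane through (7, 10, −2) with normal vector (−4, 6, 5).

25√77/77

The plane has equation n·(r − (7, 10, −2)) = 0, i.e. n·r = 22.
n = (−4, 6, 5); n·P − 22 = -25; |n| = √77; distance = 25/√77.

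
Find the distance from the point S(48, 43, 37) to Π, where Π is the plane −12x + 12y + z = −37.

14/17

d = |(-12)·48 + 12·43 + 1·37 − (-37)| / √(144 + 144 + 1) = |14| / 17 = 14/17.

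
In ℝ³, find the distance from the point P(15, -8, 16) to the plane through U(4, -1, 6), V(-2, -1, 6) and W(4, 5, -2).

UV = (-6, 0, 0) and UW = (0, 6, -8), so a normal is n = UV × UW = (0, -48, -36).
n = (0, -48, -36); n·P − (-168) = -24; |n| = 60; distance = 24/60 = 2/5.

2/5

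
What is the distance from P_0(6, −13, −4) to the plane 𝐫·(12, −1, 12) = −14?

3

Normal vector n = (12, −1, 12), and n·(6, −13, −4) − (−14) = 51.
|n| = √(144 + 1 + 144) = 17, so the distance is |51|/17 = 3.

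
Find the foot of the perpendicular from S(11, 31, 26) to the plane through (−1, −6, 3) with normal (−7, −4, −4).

n = (−7, −4, −4), |n|² = 81, and n·S − 19 = -324.
t = -324/81 = -4, so the foot is S − t·n = (11, 31, 26) − (-4)·(−7, −4, −4) = (−17, 15, 10).

(-17, 15, 10)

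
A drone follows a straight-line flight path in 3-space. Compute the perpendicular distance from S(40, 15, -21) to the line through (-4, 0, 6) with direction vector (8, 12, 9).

Direction vector d = (8, 12, 9).
AP = (44, 15, -27), and AP × d = (459, -612, 408).
|AP × d|² = 751689 and |d|² = 289, so the distance is √(751689/289) = √2601 = 51.

51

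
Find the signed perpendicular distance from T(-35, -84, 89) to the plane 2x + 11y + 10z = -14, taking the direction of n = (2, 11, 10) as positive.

-6

n·T − (-14) = -90.
|n| = 15, so the signed distance is -90/15 = -6.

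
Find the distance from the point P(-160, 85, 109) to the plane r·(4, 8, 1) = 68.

9

Normal vector n = (4, 8, 1), and n·(-160, 85, 109) - 68 = 81.
|n| = √(16 + 64 + 1) = 9, so the distance is |81|/9 = 9.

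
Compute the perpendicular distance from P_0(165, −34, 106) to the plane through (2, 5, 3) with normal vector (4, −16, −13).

3

The plane has equation n·(r − (2, 5, 3)) = 0, i.e. n·r = -111.
d = |4·165 + (-16)·(-34) + (-13)·106 − (-111)| / √(16 + 256 + 169) = |-63| / 21 = 3.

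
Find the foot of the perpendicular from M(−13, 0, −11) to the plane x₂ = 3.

(-13, 3, -11)

The perpendicular from M has direction n = (0, 1, 0): r = (−13, 0, −11) + t(0, 1, 0).
Substitute into the plane: n·(M + tn) = 3 gives 0 + 1t = 3, so t = 3.
Foot = (−13, 0, −11) + 3·(0, 1, 0) = (−13, 3, −11).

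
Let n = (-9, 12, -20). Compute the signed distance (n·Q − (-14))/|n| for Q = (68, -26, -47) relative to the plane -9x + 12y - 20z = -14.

n·Q − (-14) = 30.
|n| = 25, so the signed distance is 30/25 = 6/5.

6/5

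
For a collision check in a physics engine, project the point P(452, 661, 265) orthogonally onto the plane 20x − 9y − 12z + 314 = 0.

(2224/5, 16606/25, 6733/25)

The perpendicular from P has direction n = (20, −9, −12): r = (452, 661, 265) + λ(20, −9, −12).
Substitute into the plane: n·(P + λn) = -314 gives -89 + 625λ = -314, so λ = -9/25.
Foot = (452, 661, 265) + (-9/25)·(20, −9, −12) = (2224/5, 16606/25, 6733/25).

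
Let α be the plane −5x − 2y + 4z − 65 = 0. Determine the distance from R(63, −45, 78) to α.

d = |(-5)·63 + (-2)·(-45) + 4·78 − 65| / √(25 + 4 + 16) = |22| / (3√5) = 22/(3√5).

22√5/15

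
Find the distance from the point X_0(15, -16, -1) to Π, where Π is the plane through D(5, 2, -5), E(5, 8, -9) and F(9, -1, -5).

18√61/61

DE = (0, 6, -4) and DF = (4, -3, 0), so a normal is n = DE × DF = (-12, -16, -24).
Then n·(15, -16, -1) - 28 = 72.
|n| = √(144 + 256 + 576) = 4√61, so the distance is |72|/(4√61) = 18/√61.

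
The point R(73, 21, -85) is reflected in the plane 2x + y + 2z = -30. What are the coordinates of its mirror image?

(61, 15, -97)

With n = (2, 1, 2), the signed offset is (n·R − (-30))/|n|² = 27/9 = 3.
R' = R − 2t·n = (73, 21, -85) − 6·(2, 1, 2) = (61, 15, -97).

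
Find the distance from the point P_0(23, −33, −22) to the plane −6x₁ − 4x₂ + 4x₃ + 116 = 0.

Normal vector n = (−6, −4, 4), and n·(23, −33, −22) − (−116) = 22.
|n| = √(36 + 16 + 16) = 2√17, so the distance is |22|/(2√17) = 11/√17.

11√17/17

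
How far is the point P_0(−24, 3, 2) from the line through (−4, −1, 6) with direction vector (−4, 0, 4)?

Direction vector d = (−4, 0, 4).
AP = (−20, 4, −4); AP·d = 64, |AP|² = 432, |d|² = 32.
distance² = |AP|² − (AP·d)²/|d|² = 432 − 4096/32 = 304, so the distance is 4√19.

4√19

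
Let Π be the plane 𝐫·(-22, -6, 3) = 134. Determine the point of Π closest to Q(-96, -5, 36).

(-8, 19, 24)

The perpendicular from Q has direction n = (-22, -6, 3): r = (-96, -5, 36) + t(-22, -6, 3).
Substitute into the plane: n·(Q + tn) = 134 gives 2250 + 529t = 134, so t = -4.
Foot = (-96, -5, 36) + (-4)·(-22, -6, 3) = (-8, 19, 24).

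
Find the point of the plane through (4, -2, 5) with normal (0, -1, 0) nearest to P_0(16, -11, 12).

The perpendicular from P_0 has direction n = (0, -1, 0): r = (16, -11, 12) + λ(0, -1, 0).
Substitute into the plane: n·(P_0 + λn) = 2 gives 11 + 1λ = 2, so λ = -9.
Foot = (16, -11, 12) + (-9)·(0, -1, 0) = (16, -2, 12).

(16, -2, 12)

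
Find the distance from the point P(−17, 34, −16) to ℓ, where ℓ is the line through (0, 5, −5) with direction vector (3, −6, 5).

√131

Direction vector d = (3, −6, 5).
AP = (−17, 29, −11), and AP × d = (79, 52, 15).
|AP × d|² = 9170 and |d|² = 70, so the distance is √(9170/70) = √131.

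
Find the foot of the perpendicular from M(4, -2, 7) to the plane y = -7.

The perpendicular from M has direction n = (0, 1, 0): r = (4, -2, 7) + t(0, 1, 0).
Substitute into the plane: n·(M + tn) = -7 gives -2 + 1t = -7, so t = -5.
Foot = (4, -2, 7) + (-5)·(0, 1, 0) = (4, -7, 7).

(4, -7, 7)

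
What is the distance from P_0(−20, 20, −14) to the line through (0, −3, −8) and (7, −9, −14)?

A direction vector is d = (7, −6, −6).
AP = (−20, 23, −6), and AP × d = (−174, −162, −41).
|AP × d|² = 58201 and |d|² = 121, so the distance is √(58201/121) = √481.

√481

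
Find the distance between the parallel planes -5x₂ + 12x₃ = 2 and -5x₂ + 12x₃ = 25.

Both planes have normal n = (0, -5, 12), |n| = 13. Any point on the first plane is at distance |25 − 2|/|n| = 23/13 from the second.

23/13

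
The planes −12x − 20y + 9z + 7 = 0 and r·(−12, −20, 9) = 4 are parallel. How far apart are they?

Both planes have normal n = (−12, −20, 9), |n| = 25. Any point on the first plane is at distance |4 − (-7)|/|n| = 11/25 from the second.

11/25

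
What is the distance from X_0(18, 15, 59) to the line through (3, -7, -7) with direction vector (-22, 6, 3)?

√5065

Direction vector d = (-22, 6, 3).
AP = (15, 22, 66); AP·d = 0, |AP|² = 5065, |d|² = 529.
distance² = |AP|² − (AP·d)²/|d|² = 5065 − 0/529 = 5065, so the distance is √5065.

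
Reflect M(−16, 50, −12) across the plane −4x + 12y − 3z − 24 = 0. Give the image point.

(16, -46, 12)

n = (−4, 12, −3), |n|² = 169, n·M − 24 = 676, so t = 676/169 = 4.
Foot F = M − 4·n = (0, 2, 0); the reflection is 2F − M = (16, −46, 12).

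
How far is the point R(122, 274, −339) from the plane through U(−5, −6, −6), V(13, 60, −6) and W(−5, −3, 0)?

5

UV = (18, 66, 0) and UW = (0, 3, 6), so a normal is n = UV × UW = (396, −108, 54).
n = (396, −108, 54); n·P − (-1656) = 2070; |n| = 414; distance = 2070/414 = 5.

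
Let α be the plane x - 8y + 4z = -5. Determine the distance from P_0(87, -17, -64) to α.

28/9

d = |1·87 + (-8)·(-17) + 4·(-64) − (-5)| / √(1 + 64 + 16) = |-28| / 9 = 28/9.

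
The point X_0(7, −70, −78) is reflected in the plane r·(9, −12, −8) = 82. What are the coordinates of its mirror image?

With n = (9, −12, −8), the signed offset is (n·X_0 − 82)/|n|² = 1445/289 = 5.
X_0' = X_0 − 2t·n = (7, −70, −78) − 10·(9, −12, −8) = (−83, 50, 2).

(-83, 50, 2)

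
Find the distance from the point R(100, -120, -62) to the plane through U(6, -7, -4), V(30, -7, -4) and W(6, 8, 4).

UV = (24, 0, 0) and UW = (0, 15, 8), so a normal is n = UV × UW = (0, -192, 360).
Then n·(100, -120, -62) - (-96) = 816.
|n| = √(0 + 36864 + 129600) = 408, so the distance is |816|/408 = 2.

2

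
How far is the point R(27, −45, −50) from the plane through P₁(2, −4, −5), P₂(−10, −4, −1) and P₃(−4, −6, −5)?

P₁P₂ = (−12, 0, 4) and P₁P₃ = (−6, −2, 0), so a normal is n = P₁P₂ × P₁P₃ = (8, −24, 24).
n = (8, −24, 24); n·P − (-8) = 104; |n| = 8√19; distance = 104/(8√19) = 13√19/19.

13√19/19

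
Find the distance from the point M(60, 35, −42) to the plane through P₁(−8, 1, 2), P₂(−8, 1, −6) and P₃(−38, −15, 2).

P₁P₂ = (0, 0, −8) and P₁P₃ = (−30, −16, 0), so a normal is n = P₁P₂ × P₁P₃ = (−128, 240, 0).
n = (−128, 240, 0); n·P − 1264 = -544; |n| = 272; distance = 544/272 = 2.

2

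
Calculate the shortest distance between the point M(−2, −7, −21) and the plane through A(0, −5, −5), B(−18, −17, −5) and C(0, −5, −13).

AB = (−18, −12, 0) and AC = (0, 0, −8), so a normal is n = AB × AC = (96, −144, 0).
Then n·(−2, −7, −21) − 720 = 96.
|n| = √(9216 + 20736 + 0) = 48√13, so the distance is |96|/(48√13) = 2/√13.

2/√13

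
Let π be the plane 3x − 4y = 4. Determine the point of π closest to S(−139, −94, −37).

The perpendicular from S has direction n = (3, −4, 0): r = (−139, −94, −37) + t(3, −4, 0).
Substitute into the plane: n·(S + tn) = 4 gives -41 + 25t = 4, so t = 9/5.
Foot = (−139, −94, −37) + (9/5)·(3, −4, 0) = (−668/5, −506/5, −37).

(-668/5, -506/5, -37)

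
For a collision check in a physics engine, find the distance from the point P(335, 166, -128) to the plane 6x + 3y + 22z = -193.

5

d = |6·335 + 3·166 + 22·(-128) − (-193)| / √(36 + 9 + 484) = |-115| / 23 = 5.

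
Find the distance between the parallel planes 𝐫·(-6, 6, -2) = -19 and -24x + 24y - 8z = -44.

4√19/19

Divide the second equation by 4 to match normals: -6x + 6y - 2z = -11.
With common normal n = (-6, 6, -2) (|n| = 2√19), the distance is |(-19) − (-11)|/|n| = 8/(2√19) = 4√19/19.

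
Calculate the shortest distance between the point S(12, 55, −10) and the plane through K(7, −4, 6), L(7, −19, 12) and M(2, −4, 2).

6/√5

KL = (0, −15, 6) and KM = (−5, 0, −4), so a normal is n = KL × KM = (60, −30, −75).
Then n·(12, 55, −10) − 90 = −270.
|n| = √(3600 + 900 + 5625) = 45√5, so the distance is |-270|/(45√5) = 6√5/5.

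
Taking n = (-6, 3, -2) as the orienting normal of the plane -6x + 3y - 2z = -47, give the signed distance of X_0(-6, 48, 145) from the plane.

n·X_0 − (-47) = -63.
|n| = 7, so the signed distance is -63/7 = -9.

-9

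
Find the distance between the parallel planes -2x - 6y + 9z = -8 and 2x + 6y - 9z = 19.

1

Divide the second equation by -1 to match normals: -2x - 6y + 9z = -19.
With common normal n = (-2, -6, 9) (|n| = 11), the distance is |(-8) − (-19)|/|n| = 11/11 = 1.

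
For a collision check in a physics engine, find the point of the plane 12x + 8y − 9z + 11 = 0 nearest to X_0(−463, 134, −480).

(-7763/17, 2350/17, -8241/17)

n = (12, 8, −9), |n|² = 289, and n·X_0 − (-11) = -153.
t = -153/289 = -9/17, so the foot is X_0 − t·n = (−463, 134, −480) − (-9/17)·(12, 8, −9) = (−7763/17, 2350/17, −8241/17).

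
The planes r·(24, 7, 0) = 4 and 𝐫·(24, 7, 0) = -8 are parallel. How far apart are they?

Both planes have normal n = (24, 7, 0), |n| = 25. Any point on the first plane is at distance |(-8) − 4|/|n| = 12/25 from the second.

12/25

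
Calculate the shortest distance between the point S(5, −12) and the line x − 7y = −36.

25/√2

d = |1·5 + (-7)·(-12) − (-36)| / √(1 + 49) = |125|/(5√2) = 25√2/2.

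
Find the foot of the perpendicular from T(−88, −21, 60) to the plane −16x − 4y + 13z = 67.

(-8, -1, -5)

The perpendicular from T has direction n = (−16, −4, 13): r = (−88, −21, 60) + μ(−16, −4, 13).
Substitute into the plane: n·(T + μn) = 67 gives 2272 + 441μ = 67, so μ = -5.
Foot = (−88, −21, 60) + (-5)·(−16, −4, 13) = (−8, −1, −5).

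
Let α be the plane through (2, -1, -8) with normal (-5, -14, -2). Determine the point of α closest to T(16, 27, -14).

n = (-5, -14, -2), |n|² = 225, and n·T − 20 = -450.
t = -450/225 = -2, so the foot is T − t·n = (16, 27, -14) − (-2)·(-5, -14, -2) = (6, -1, -18).

(6, -1, -18)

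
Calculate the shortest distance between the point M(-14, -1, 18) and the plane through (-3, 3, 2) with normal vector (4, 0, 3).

4/5

The plane has equation n·(r − (-3, 3, 2)) = 0, i.e. n·r = -6.
Then n·(-14, -1, 18) - (-6) = 4.
|n| = √(16 + 0 + 9) = 5, so the distance is |4|/5 = 4/5.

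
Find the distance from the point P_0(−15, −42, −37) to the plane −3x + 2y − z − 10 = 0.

6√14/7

d = |(-3)·(-15) + 2·(-42) + (-1)·(-37) − 10| / √(9 + 4 + 1) = |-12| / √14 = 12/√14.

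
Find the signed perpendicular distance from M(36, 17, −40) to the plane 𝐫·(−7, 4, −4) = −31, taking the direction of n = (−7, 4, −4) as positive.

7/9

n·M − (-31) = 7.
|n| = 9, so the signed distance is 7/9.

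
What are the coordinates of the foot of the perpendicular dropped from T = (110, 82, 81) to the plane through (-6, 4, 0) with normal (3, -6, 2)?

n = (3, -6, 2), |n|² = 49, and n·T − (-42) = 42.
t = 42/49 = 6/7, so the foot is T − t·n = (110, 82, 81) − (6/7)·(3, -6, 2) = (752/7, 610/7, 555/7).

(752/7, 610/7, 555/7)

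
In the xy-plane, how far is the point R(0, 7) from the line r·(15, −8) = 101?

157/17

d = |15·0 + (-8)·7 − 101| / √(225 + 64) = |-157|/17 = 157/17.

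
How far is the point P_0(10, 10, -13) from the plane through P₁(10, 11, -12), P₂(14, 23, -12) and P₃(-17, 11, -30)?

1

P₁P₂ = (4, 12, 0) and P₁P₃ = (-27, 0, -18), so a normal is n = P₁P₂ × P₁P₃ = (-216, 72, 324).
Then n·(10, 10, -13) - (-5256) = -396.
|n| = √(46656 + 5184 + 104976) = 396, so the distance is |-396|/396 = 1.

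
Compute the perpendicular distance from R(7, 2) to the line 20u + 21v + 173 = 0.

d = |20·7 + 21·2 − (-173)| / √(400 + 441) = |355|/29 = 355/29.

355/29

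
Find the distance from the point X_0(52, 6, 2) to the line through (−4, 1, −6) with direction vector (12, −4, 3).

Direction vector d = (12, −4, 3).
AP = (56, 5, 8); AP·d = 676, |AP|² = 3225, |d|² = 169.
distance² = |AP|² − (AP·d)²/|d|² = 3225 − 456976/169 = 521, so the distance is √521.

√521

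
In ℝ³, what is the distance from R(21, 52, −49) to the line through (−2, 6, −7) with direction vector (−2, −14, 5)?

Direction vector d = (−2, −14, 5).
AP = (23, 46, −42); AP·d = -900, |AP|² = 4409, |d|² = 225.
distance² = |AP|² − (AP·d)²/|d|² = 4409 − 810000/225 = 809, so the distance is √809.

√809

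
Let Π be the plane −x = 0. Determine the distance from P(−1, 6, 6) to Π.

Normal vector n = (−1, 0, 0), and n·(−1, 6, 6) − 0 = 1.
|n| = √(1 + 0 + 0) = 1, so the distance is |1|/1 = 1.

1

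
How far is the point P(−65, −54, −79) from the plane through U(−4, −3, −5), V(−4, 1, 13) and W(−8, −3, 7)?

5

UV = (0, 4, 18) and UW = (−4, 0, 12), so a normal is n = UV × UW = (48, −72, 16).
Then n·(−65, −54, −79) − (−56) = −440.
|n| = √(2304 + 5184 + 256) = 88, so the distance is |-440|/88 = 5.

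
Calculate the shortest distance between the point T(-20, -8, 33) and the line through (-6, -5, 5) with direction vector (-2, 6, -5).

Direction vector d = (-2, 6, -5).
AP = (-14, -3, 28); AP·d = -130, |AP|² = 989, |d|² = 65.
distance² = |AP|² − (AP·d)²/|d|² = 989 − 16900/65 = 729, so the distance is 27.

27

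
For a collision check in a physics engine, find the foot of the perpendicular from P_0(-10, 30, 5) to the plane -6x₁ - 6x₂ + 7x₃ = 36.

n = (-6, -6, 7), |n|² = 121, and n·P_0 − 36 = -121.
t = -121/121 = -1, so the foot is P_0 − t·n = (-10, 30, 5) − (-1)·(-6, -6, 7) = (-16, 24, 12).

(-16, 24, 12)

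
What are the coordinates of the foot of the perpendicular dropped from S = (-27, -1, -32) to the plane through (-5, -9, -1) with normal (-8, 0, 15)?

n = (-8, 0, 15), |n|² = 289, and n·S − 25 = -289.
t = -289/289 = -1, so the foot is S − t·n = (-27, -1, -32) − (-1)·(-8, 0, 15) = (-35, -1, -17).

(-35, -1, -17)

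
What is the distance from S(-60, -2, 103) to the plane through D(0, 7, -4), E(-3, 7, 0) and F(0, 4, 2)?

DE = (-3, 0, 4) and DF = (0, -3, 6), so a normal is n = DE × DF = (12, 18, 9).
Then n·(-60, -2, 103) - 90 = 81.
|n| = √(144 + 324 + 81) = 3√61, so the distance is |81|/(3√61) = 27/√61.

27/√61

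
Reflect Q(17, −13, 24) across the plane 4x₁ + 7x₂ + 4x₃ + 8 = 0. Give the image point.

(9, -27, 16)

With n = (4, 7, 4), the signed offset is (n·Q − (-8))/|n|² = 81/81 = 1.
Q' = Q − 2t·n = (17, −13, 24) − 2·(4, 7, 4) = (9, −27, 16).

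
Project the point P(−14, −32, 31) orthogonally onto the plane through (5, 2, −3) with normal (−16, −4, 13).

(18, -24, 5)

The perpendicular from P has direction n = (−16, −4, 13): r = (−14, −32, 31) + λ(−16, −4, 13).
Substitute into the plane: n·(P + λn) = -127 gives 755 + 441λ = -127, so λ = -2.
Foot = (−14, −32, 31) + (-2)·(−16, −4, 13) = (18, −24, 5).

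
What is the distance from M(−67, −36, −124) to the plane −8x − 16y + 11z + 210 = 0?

2

d = |(-8)·(-67) + (-16)·(-36) + 11·(-124) − (-210)| / √(64 + 256 + 121) = |-42| / 21 = 2.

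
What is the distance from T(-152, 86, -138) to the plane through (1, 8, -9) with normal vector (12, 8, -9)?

The plane has equation n·(r − (1, 8, -9)) = 0, i.e. n·r = 157.
Then n·(-152, 86, -138) - 157 = -51.
|n| = √(144 + 64 + 81) = 17, so the distance is |-51|/17 = 3.

3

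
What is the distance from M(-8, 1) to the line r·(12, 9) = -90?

d = |12·(-8) + 9·1 − (-90)| / √(144 + 81) = |3|/15 = 1/5.

1/5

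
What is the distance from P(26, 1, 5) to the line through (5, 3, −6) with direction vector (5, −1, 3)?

√6

Direction vector d = (5, −1, 3).
AP = (21, −2, 11), and AP × d = (5, −8, −11).
|AP × d|² = 210 and |d|² = 35, so the distance is √(210/35) = √6.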